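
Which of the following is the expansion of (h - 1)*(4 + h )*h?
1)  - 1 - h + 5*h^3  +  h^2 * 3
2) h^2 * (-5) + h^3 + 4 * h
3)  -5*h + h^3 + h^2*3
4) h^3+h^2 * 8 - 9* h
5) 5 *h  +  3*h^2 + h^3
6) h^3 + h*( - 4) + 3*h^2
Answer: 6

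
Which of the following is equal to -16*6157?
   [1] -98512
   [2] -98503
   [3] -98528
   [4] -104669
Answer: 1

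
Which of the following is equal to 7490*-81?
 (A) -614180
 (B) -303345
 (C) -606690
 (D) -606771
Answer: C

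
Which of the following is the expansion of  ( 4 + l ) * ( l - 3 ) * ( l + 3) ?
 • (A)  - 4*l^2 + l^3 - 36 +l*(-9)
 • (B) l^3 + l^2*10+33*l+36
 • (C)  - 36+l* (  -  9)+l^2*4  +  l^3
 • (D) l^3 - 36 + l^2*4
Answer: C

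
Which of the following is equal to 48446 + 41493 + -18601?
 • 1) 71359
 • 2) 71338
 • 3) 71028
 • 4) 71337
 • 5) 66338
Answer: 2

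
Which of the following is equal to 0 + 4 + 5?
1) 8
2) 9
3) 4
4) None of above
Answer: 2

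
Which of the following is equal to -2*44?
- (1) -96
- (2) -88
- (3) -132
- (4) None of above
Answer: 2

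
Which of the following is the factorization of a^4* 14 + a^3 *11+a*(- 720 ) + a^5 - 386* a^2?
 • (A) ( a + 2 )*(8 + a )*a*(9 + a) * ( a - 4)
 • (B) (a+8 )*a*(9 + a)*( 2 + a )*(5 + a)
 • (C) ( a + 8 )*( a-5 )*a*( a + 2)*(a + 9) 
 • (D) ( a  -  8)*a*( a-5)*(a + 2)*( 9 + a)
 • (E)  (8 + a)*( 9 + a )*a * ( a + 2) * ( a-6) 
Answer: C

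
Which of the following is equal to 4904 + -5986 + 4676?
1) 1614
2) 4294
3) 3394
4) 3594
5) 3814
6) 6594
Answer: 4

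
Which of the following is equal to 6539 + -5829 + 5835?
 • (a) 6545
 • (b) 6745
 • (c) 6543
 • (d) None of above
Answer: a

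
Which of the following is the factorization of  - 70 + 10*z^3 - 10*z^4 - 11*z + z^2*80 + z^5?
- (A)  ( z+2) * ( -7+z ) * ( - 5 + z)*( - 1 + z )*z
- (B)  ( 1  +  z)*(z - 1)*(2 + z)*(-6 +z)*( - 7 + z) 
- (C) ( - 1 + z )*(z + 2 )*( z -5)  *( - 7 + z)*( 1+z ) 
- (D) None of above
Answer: C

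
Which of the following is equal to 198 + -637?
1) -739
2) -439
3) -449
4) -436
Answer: 2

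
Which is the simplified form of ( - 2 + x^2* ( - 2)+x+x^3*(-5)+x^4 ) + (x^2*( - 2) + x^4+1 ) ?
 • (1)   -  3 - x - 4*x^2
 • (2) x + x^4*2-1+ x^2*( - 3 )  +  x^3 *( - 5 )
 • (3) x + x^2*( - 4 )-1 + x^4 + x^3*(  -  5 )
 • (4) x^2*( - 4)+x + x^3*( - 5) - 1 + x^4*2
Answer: 4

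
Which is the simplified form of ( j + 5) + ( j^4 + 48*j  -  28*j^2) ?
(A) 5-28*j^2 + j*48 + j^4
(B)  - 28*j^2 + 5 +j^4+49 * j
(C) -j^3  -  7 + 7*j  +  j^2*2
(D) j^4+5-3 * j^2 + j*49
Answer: B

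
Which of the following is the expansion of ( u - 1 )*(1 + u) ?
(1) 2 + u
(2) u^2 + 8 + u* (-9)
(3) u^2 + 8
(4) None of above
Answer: 4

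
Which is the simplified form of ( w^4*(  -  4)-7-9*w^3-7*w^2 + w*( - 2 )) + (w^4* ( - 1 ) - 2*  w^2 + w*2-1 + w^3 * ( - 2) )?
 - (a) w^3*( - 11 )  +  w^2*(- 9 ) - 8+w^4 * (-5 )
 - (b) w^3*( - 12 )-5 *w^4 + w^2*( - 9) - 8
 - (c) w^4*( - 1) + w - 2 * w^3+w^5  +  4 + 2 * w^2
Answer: a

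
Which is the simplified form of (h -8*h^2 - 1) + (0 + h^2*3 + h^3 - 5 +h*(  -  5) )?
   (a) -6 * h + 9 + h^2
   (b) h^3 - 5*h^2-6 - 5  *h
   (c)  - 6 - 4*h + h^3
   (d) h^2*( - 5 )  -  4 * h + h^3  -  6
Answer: d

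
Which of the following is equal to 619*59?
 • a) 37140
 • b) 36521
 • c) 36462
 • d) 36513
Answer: b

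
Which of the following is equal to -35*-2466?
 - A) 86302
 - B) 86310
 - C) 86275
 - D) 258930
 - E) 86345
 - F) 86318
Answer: B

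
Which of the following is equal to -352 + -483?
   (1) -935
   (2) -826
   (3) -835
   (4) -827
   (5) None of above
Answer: 3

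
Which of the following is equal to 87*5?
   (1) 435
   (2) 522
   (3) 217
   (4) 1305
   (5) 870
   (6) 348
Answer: 1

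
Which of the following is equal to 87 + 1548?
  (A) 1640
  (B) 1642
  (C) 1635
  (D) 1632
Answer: C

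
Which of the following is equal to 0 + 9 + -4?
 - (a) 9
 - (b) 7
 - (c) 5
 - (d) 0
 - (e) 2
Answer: c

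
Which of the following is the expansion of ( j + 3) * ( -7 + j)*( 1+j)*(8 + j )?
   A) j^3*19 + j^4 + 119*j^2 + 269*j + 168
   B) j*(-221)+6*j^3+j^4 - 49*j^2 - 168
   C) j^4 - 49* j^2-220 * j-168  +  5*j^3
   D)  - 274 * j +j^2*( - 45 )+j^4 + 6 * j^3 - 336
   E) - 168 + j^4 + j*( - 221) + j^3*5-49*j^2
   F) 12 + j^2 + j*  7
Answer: E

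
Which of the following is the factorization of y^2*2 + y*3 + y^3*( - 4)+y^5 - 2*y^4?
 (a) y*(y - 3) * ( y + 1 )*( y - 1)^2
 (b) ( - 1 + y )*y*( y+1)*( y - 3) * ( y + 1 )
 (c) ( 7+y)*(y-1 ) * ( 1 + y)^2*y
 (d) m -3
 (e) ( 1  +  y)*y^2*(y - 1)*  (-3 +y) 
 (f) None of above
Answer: b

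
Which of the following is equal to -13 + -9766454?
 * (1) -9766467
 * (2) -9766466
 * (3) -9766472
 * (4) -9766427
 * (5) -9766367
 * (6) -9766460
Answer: 1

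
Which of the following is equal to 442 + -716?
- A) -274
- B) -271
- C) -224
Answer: A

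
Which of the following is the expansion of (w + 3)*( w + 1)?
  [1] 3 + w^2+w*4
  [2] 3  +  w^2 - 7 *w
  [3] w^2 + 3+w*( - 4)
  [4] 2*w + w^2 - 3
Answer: 1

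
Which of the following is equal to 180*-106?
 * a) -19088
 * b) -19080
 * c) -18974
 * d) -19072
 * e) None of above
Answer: b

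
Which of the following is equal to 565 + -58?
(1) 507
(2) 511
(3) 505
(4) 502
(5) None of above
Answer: 1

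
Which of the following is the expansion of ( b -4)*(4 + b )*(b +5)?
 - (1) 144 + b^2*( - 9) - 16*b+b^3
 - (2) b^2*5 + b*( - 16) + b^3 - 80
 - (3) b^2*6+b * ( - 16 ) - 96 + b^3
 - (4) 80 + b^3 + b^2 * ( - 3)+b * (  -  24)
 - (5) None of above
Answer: 2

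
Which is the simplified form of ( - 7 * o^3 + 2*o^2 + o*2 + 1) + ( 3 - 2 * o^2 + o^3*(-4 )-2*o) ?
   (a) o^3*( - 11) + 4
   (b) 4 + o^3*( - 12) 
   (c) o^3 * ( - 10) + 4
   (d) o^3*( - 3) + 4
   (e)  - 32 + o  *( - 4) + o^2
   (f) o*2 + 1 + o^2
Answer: a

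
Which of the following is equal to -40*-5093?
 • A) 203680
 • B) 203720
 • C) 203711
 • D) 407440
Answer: B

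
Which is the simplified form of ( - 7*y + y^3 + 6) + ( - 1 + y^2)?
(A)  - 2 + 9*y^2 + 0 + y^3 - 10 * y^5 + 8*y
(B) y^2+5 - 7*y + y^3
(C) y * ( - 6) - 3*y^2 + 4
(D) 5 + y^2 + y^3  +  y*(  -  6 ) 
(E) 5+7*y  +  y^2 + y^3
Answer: B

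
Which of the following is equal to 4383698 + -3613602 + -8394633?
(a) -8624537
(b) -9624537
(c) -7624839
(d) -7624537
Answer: d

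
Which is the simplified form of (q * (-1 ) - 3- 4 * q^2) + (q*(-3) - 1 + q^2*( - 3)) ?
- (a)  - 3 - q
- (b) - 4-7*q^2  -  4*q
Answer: b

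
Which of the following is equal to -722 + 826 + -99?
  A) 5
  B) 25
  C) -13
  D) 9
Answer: A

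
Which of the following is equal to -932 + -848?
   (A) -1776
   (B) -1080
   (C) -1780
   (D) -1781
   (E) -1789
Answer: C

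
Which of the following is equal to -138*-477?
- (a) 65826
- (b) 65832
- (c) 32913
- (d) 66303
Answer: a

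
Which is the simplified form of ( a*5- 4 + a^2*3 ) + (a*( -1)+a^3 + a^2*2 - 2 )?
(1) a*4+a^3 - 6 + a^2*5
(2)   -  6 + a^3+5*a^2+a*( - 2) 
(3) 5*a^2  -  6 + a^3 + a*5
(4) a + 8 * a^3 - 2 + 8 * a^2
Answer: 1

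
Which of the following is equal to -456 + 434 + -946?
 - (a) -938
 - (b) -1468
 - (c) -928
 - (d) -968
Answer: d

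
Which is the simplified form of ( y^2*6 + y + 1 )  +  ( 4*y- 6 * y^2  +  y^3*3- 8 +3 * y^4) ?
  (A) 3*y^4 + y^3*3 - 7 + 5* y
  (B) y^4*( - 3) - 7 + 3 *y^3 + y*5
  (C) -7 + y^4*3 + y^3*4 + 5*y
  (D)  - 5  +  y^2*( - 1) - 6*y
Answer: A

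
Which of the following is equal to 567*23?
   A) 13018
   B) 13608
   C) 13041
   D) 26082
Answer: C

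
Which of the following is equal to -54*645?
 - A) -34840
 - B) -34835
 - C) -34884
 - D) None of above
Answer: D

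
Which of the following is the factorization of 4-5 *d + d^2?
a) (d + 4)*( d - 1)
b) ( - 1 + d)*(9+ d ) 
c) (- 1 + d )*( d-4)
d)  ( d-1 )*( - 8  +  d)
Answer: c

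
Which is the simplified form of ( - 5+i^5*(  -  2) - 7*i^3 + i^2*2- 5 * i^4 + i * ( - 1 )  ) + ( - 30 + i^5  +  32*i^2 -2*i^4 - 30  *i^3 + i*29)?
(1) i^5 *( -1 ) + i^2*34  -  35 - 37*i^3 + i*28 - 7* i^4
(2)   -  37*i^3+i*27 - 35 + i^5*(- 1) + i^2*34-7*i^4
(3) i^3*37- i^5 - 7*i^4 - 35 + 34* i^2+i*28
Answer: 1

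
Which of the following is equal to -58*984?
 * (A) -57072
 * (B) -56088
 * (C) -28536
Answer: A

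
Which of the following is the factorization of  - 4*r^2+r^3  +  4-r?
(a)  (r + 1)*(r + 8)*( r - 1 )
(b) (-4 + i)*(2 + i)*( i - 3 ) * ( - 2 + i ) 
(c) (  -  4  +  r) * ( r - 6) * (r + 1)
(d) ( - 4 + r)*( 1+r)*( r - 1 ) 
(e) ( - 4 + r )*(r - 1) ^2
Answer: d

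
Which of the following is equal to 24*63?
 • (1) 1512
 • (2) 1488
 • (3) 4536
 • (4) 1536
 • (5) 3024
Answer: 1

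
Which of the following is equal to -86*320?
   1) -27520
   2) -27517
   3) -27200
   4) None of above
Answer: 1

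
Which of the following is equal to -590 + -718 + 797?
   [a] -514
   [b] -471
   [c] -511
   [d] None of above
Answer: c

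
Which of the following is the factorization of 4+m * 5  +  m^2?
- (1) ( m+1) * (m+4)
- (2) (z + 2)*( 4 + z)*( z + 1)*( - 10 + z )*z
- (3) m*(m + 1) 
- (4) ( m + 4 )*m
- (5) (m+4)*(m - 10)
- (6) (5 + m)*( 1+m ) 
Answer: 1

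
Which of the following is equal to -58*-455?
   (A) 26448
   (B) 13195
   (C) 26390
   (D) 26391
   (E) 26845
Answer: C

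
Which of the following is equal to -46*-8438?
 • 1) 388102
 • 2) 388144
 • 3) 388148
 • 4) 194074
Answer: 3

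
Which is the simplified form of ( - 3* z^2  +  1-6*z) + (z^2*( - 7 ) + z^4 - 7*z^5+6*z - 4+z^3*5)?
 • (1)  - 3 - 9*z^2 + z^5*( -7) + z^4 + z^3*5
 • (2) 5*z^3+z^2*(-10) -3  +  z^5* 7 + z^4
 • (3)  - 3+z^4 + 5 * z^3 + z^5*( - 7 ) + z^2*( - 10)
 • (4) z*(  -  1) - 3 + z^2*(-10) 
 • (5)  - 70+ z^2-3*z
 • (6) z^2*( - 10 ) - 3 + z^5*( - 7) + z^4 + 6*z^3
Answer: 3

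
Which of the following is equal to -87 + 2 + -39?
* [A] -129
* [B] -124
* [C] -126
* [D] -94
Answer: B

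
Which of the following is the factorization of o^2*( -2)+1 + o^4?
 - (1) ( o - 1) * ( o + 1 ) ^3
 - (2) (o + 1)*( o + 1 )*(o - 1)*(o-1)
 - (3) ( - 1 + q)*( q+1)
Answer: 2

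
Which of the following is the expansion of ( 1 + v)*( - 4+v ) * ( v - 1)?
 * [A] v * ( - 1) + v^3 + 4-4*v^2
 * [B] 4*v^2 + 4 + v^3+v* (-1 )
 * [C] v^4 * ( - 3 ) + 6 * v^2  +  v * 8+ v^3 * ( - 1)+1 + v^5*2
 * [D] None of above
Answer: A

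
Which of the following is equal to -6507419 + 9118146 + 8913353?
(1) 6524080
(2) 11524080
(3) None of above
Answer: 2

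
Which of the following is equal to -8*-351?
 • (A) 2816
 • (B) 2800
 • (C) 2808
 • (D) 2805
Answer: C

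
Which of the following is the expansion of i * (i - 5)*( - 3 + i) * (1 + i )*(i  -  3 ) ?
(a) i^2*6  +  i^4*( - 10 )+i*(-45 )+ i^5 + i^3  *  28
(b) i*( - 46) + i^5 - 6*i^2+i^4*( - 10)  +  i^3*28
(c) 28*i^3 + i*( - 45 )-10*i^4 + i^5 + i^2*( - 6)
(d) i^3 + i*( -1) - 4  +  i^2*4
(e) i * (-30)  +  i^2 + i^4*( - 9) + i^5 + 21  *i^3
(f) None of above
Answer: c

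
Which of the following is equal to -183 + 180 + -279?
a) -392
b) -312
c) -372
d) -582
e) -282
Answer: e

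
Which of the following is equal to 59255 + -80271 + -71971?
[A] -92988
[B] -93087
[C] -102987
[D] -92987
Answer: D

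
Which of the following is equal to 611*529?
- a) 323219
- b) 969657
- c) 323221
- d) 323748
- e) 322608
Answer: a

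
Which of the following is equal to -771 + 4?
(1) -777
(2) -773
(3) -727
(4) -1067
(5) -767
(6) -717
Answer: 5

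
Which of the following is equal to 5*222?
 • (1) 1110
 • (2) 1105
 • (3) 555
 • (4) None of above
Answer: 1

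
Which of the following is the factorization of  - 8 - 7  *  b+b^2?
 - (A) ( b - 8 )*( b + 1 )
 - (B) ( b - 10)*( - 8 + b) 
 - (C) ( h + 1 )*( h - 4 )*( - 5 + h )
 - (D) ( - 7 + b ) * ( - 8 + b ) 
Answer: A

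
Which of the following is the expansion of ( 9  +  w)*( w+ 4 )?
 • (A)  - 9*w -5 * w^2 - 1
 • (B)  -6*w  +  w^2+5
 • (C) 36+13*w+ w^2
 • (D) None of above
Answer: C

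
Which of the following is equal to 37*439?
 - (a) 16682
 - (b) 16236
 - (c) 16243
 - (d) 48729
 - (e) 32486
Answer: c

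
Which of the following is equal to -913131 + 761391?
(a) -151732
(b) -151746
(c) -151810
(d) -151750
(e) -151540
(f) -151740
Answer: f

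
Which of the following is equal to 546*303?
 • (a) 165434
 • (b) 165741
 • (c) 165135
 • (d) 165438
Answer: d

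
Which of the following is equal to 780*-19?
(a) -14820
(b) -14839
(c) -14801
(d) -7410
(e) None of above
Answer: a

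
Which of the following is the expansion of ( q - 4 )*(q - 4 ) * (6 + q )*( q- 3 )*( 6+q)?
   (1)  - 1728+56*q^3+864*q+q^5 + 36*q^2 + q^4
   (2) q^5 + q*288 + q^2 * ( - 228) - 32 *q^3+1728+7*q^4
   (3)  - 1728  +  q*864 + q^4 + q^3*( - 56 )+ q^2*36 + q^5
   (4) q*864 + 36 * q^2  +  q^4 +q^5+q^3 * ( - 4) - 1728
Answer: 3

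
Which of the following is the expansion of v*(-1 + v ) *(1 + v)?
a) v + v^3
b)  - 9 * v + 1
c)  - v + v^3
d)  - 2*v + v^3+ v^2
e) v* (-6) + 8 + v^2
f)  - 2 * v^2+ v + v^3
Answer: c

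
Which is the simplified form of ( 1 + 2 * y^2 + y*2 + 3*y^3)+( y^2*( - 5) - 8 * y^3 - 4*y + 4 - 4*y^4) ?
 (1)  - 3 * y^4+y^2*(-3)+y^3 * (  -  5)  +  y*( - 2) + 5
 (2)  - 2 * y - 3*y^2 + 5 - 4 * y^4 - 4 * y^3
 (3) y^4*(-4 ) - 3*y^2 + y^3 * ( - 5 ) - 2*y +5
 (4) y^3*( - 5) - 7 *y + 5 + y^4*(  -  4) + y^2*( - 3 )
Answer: 3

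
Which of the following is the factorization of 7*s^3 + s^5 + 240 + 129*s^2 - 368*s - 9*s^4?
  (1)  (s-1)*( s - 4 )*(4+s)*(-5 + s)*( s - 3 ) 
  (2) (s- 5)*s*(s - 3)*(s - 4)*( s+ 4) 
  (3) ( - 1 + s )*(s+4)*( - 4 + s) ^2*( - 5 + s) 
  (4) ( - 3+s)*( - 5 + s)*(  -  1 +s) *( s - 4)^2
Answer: 1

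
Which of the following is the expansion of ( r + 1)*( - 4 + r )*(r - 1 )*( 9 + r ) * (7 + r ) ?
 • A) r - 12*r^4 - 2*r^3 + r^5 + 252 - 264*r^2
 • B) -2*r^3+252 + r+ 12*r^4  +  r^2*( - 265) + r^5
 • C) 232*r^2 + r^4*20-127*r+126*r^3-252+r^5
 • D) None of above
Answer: D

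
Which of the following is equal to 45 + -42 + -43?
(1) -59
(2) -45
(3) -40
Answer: 3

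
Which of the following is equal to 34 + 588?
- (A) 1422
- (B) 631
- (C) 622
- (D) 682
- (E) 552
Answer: C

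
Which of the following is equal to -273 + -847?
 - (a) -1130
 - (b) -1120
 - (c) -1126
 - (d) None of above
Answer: b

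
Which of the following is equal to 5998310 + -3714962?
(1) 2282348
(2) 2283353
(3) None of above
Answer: 3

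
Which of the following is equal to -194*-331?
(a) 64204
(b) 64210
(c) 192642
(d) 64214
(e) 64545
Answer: d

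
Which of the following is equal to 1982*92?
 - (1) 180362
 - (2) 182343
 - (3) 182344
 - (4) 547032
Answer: 3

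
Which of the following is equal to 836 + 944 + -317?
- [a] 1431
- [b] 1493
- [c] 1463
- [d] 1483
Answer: c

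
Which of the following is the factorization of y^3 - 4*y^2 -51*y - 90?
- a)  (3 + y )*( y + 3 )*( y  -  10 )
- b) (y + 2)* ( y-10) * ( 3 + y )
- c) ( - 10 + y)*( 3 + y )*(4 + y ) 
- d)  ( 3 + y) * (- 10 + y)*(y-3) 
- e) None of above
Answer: a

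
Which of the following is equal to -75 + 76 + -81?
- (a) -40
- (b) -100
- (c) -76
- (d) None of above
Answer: d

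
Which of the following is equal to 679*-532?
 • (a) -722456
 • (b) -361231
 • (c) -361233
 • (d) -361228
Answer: d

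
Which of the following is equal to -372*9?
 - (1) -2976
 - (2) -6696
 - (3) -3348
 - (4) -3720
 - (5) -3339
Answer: 3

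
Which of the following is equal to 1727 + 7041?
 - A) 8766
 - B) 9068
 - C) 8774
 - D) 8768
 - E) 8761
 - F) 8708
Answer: D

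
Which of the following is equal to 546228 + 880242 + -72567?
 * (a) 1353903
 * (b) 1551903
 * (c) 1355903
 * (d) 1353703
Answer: a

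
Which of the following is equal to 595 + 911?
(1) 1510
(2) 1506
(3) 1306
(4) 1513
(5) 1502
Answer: 2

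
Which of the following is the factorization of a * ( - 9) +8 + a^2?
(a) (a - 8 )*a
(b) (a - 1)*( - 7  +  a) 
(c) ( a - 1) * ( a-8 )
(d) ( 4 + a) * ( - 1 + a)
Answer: c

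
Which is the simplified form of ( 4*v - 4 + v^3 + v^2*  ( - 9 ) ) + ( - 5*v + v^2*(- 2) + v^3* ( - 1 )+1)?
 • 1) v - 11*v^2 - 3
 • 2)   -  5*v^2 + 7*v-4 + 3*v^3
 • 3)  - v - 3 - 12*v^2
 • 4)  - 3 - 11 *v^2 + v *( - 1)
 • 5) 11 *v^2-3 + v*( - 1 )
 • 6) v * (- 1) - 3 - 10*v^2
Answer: 4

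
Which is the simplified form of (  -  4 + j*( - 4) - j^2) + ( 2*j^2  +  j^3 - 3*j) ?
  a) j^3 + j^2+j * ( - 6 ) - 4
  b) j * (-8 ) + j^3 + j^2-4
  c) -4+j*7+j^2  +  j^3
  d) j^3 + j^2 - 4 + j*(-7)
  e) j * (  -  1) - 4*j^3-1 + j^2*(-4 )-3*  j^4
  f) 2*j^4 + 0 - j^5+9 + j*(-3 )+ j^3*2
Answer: d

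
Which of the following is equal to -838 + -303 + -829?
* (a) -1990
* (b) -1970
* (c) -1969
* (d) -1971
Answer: b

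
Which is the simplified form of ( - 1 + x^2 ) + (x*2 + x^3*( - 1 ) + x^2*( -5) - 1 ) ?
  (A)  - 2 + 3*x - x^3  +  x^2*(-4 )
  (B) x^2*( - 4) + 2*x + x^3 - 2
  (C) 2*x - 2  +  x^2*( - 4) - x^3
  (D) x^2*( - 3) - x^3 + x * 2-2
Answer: C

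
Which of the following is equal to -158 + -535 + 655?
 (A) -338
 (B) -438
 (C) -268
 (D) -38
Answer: D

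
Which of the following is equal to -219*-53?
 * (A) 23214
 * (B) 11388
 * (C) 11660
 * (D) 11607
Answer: D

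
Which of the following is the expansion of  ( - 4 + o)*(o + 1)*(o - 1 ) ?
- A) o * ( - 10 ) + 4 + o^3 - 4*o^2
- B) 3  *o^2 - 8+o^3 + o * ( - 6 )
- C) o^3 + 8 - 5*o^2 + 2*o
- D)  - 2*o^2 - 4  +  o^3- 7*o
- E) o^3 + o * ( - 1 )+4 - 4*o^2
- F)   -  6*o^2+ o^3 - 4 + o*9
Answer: E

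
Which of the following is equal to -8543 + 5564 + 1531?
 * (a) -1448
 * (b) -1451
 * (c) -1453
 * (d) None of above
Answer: a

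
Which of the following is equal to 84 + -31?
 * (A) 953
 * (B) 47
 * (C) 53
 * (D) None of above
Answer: C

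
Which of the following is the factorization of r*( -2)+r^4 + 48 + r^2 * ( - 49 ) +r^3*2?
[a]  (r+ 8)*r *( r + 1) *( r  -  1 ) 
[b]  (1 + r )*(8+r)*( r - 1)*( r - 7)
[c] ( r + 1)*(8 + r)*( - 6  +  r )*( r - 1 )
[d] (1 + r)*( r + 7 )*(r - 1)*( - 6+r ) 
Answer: c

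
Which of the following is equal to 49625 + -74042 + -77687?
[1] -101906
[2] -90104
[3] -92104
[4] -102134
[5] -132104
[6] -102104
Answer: 6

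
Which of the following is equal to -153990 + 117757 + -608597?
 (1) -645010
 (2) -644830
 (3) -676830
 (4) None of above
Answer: 2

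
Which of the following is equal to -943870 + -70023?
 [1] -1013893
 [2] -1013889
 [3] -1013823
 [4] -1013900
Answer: 1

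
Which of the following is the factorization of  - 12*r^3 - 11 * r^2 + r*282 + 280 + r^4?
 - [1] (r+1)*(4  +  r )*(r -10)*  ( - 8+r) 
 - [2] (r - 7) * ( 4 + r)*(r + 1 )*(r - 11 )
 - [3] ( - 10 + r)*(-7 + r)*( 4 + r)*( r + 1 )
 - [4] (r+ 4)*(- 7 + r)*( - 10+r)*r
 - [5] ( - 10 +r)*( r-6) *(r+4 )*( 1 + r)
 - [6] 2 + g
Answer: 3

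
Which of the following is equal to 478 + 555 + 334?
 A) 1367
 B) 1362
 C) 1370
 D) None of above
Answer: A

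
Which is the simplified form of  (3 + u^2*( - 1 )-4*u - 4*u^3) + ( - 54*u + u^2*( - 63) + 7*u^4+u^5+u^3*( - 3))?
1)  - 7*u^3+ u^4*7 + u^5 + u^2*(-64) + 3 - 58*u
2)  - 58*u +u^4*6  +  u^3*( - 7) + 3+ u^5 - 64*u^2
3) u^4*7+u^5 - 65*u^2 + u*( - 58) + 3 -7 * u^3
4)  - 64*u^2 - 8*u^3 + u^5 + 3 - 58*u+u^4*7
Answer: 1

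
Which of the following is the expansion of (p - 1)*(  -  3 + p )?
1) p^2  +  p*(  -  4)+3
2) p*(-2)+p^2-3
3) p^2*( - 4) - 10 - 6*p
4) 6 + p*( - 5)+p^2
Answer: 1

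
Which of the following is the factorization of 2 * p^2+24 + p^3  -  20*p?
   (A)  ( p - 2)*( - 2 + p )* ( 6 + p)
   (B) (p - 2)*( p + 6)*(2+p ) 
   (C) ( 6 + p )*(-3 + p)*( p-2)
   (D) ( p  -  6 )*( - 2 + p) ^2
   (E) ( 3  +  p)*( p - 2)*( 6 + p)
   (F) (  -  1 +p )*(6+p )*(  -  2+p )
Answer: A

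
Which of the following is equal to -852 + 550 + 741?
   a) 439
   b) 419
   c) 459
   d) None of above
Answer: a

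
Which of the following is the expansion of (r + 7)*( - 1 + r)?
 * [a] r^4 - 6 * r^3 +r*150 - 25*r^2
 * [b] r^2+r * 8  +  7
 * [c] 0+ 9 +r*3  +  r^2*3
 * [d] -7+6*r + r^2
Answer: d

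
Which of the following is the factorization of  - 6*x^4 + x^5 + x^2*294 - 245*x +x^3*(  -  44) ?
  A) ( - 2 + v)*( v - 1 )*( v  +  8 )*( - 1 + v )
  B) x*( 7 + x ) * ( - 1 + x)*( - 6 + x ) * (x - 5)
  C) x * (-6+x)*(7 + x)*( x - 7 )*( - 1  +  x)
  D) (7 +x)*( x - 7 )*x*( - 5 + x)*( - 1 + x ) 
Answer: D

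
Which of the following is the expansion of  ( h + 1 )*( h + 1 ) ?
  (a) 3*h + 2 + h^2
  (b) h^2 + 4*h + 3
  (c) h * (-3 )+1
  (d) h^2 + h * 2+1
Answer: d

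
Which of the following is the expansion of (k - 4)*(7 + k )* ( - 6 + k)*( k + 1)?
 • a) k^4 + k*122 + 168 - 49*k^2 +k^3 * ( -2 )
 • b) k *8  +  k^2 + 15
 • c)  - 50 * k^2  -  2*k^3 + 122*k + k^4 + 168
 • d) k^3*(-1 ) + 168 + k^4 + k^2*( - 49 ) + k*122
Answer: a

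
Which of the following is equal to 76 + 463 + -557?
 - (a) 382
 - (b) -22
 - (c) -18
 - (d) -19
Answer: c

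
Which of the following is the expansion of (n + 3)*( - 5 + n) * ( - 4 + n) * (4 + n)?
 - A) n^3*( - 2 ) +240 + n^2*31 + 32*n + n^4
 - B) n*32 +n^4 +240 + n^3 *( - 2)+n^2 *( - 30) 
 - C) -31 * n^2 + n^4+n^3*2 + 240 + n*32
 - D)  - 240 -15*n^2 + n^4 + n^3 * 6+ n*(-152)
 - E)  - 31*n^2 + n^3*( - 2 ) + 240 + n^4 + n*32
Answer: E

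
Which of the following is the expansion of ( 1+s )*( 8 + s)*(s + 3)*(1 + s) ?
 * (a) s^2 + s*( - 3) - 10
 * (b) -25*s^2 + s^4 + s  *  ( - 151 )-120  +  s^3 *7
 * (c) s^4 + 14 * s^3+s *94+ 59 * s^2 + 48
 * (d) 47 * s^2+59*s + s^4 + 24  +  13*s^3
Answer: d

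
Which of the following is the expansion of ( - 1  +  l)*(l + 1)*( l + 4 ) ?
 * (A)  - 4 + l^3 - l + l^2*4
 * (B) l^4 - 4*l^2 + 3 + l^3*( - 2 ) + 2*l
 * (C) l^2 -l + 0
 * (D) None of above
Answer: A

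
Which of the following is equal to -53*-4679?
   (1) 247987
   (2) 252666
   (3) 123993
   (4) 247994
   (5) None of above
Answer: 1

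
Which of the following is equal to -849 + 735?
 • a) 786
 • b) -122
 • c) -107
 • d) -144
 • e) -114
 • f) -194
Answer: e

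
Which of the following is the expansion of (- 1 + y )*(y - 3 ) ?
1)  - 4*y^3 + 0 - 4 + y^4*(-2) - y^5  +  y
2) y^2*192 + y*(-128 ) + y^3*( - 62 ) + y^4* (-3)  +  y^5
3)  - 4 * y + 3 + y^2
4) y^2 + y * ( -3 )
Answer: 3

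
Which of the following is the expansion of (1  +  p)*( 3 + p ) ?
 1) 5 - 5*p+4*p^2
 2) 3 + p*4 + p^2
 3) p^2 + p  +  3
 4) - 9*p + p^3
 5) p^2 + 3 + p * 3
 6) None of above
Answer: 2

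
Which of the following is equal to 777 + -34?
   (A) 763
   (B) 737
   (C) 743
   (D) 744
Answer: C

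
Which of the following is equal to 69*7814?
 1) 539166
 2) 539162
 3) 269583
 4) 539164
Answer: 1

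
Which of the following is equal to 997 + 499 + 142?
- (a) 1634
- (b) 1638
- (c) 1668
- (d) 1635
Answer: b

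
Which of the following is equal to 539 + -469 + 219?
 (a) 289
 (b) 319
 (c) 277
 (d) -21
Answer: a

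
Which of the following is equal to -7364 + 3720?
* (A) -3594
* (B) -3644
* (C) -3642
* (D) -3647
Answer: B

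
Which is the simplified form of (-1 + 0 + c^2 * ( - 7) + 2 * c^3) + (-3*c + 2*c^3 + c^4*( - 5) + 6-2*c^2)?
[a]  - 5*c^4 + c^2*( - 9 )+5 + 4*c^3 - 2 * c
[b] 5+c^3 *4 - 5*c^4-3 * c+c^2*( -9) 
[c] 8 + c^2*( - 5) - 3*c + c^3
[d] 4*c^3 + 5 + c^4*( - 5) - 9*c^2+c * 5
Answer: b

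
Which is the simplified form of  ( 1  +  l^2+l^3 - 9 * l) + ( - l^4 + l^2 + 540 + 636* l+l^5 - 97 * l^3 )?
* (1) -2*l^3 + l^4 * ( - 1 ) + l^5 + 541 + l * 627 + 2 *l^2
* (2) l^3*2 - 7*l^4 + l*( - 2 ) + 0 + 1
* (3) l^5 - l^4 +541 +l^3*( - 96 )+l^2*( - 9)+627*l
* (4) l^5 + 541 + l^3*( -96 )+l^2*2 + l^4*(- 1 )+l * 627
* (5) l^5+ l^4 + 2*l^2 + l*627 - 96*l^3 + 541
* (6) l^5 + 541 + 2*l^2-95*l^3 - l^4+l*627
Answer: 4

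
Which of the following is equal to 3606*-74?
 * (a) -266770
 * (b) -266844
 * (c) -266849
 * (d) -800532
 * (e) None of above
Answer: b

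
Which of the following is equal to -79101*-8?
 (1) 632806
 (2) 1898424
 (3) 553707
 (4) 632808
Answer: 4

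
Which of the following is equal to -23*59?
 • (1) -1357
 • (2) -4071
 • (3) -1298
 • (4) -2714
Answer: 1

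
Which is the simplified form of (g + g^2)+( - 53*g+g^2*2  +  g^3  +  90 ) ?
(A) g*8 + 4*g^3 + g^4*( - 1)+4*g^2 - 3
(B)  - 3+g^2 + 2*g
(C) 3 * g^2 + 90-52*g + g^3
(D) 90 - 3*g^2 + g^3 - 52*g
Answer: C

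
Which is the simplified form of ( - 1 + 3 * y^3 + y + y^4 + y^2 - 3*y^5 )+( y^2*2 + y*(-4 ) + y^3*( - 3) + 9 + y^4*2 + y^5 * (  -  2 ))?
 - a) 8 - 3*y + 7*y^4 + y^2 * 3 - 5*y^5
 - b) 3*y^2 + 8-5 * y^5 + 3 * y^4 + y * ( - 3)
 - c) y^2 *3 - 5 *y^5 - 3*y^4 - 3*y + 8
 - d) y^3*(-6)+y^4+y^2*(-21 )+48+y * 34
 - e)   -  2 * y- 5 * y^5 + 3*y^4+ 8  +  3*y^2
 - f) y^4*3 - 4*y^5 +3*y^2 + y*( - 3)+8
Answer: b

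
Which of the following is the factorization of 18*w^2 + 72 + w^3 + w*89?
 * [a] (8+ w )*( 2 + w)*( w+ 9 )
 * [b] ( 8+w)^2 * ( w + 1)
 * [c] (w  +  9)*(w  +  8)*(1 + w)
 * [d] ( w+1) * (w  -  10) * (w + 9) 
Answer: c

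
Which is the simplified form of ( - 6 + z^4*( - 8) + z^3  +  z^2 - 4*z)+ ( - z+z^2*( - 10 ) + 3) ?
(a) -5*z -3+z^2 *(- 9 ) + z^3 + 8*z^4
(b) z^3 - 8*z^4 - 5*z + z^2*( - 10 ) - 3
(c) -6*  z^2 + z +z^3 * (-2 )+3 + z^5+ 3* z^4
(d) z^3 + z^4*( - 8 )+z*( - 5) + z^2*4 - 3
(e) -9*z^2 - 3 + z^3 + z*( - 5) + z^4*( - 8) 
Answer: e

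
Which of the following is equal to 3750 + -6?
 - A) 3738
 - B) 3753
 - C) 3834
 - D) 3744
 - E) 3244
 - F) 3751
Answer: D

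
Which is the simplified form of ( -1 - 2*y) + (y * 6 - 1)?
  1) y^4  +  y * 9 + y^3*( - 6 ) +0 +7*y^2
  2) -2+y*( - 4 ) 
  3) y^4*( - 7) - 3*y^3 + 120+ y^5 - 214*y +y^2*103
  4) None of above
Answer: 4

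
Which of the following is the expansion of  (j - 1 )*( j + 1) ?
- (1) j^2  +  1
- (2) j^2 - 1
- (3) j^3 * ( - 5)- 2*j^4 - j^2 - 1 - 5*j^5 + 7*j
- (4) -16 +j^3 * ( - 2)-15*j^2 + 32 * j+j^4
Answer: 2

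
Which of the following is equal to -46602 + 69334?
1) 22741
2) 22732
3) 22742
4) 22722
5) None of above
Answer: 2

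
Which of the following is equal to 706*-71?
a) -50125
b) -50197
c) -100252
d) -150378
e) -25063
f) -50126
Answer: f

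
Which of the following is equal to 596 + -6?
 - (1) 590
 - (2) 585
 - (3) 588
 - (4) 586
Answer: 1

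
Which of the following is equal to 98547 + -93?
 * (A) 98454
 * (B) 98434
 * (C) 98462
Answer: A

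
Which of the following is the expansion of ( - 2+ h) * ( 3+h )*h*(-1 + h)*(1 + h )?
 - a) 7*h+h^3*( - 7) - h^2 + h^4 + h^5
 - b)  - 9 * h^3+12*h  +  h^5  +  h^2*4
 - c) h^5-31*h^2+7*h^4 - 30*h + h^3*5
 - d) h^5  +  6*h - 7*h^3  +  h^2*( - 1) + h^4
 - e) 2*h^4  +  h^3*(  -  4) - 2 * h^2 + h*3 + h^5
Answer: d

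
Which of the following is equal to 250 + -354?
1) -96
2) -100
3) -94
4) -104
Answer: 4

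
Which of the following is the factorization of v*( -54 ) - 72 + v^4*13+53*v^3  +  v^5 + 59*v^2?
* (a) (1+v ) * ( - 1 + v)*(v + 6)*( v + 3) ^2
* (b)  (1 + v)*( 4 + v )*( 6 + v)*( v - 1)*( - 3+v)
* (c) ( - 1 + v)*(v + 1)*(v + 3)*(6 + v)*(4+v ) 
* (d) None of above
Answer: c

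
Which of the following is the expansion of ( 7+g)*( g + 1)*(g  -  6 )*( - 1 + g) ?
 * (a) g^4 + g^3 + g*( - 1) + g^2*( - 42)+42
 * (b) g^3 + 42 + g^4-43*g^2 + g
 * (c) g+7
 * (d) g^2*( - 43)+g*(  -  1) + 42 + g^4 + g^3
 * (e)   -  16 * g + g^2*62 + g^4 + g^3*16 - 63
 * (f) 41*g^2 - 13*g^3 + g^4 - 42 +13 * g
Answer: d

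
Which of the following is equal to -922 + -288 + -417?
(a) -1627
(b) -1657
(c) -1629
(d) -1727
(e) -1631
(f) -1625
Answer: a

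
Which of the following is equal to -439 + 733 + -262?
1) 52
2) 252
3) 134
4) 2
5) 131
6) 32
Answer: 6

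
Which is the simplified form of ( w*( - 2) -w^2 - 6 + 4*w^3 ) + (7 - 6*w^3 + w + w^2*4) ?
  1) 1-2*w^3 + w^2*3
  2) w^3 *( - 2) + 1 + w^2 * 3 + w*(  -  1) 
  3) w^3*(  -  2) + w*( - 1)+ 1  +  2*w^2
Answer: 2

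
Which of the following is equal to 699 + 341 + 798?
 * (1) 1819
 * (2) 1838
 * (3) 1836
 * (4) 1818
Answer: 2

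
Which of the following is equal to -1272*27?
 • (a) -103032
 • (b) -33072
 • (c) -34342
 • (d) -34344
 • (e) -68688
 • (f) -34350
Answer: d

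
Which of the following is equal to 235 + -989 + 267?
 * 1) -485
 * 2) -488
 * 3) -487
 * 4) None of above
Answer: 3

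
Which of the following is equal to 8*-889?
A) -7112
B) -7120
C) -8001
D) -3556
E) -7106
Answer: A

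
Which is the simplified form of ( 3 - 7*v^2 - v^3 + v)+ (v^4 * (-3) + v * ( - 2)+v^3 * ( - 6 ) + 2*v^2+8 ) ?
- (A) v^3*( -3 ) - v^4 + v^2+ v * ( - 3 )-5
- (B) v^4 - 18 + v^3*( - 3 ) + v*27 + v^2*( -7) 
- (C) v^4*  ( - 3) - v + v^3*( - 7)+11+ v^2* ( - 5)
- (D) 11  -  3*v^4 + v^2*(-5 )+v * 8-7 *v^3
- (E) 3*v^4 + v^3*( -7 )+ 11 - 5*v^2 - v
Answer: C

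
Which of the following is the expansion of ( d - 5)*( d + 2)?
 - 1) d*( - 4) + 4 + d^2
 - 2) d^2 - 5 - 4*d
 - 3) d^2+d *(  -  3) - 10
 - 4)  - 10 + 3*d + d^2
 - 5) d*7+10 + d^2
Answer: 3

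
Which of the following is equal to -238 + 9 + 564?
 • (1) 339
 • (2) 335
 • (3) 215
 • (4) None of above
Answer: 2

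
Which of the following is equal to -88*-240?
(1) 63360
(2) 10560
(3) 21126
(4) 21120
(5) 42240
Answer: 4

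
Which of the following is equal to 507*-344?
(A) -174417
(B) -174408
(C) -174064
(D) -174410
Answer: B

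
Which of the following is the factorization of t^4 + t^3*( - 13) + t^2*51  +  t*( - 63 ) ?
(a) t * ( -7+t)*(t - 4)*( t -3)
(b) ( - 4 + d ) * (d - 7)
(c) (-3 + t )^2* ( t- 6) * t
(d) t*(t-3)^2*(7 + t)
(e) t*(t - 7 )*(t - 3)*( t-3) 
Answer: e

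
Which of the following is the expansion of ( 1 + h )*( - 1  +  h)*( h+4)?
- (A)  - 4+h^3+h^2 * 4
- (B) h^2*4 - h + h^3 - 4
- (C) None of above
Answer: B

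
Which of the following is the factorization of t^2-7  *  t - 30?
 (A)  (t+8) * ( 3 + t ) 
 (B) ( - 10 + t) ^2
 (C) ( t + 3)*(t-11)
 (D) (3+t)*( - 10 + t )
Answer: D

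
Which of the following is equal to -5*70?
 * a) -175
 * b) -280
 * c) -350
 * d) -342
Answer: c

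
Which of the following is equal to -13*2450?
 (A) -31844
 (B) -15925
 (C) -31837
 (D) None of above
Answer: D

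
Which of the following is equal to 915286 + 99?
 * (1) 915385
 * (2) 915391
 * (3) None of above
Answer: 1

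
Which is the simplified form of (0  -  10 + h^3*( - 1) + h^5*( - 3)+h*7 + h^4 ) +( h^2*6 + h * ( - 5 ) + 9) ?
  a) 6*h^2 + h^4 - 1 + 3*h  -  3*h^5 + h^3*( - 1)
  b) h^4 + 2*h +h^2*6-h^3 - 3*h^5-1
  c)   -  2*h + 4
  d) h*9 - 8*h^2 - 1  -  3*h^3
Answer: b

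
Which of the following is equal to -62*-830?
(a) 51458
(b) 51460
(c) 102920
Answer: b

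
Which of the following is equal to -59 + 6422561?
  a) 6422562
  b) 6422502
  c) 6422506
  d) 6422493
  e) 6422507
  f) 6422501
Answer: b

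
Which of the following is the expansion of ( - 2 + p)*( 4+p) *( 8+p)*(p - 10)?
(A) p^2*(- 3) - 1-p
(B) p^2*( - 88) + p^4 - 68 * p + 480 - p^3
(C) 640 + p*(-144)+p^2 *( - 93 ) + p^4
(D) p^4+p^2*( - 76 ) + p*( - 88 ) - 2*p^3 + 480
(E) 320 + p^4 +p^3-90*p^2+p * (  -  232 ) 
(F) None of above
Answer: F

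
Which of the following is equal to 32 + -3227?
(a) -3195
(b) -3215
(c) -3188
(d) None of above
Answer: a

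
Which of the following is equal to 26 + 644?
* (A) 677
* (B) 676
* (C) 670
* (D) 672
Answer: C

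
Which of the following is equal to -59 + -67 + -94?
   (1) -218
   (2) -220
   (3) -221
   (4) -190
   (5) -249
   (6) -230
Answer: 2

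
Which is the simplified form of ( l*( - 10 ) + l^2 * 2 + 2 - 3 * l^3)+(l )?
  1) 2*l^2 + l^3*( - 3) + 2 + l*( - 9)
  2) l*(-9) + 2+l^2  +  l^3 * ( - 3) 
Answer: 1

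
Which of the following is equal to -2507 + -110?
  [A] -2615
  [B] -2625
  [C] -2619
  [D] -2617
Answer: D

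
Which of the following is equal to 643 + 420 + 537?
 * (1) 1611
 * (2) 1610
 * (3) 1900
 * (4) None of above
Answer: 4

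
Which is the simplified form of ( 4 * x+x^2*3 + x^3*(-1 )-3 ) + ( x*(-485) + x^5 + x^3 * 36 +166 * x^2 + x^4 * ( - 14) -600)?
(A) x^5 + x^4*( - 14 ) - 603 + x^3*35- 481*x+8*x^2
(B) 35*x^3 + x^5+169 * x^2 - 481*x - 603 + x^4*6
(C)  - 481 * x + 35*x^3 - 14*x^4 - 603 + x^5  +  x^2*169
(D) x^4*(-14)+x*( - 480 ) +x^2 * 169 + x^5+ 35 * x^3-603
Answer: C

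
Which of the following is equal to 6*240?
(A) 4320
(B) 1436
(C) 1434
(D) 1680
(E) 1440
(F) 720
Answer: E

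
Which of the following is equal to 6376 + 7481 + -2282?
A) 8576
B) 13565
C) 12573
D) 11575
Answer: D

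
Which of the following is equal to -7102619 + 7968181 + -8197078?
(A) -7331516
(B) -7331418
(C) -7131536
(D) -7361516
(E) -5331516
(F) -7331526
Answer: A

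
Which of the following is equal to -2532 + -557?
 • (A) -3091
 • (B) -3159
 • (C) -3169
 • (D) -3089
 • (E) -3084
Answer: D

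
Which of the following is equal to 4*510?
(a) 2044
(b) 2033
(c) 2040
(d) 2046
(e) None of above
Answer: c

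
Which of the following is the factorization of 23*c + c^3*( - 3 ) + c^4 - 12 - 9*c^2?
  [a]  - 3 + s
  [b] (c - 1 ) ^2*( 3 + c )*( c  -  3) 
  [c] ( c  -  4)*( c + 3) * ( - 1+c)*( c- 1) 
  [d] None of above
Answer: c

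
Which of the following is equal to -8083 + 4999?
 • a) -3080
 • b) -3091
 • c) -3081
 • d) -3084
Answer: d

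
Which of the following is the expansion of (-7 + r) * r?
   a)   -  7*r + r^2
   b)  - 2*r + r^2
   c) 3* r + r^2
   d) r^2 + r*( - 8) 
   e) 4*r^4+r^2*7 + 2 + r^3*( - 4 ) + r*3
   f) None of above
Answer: a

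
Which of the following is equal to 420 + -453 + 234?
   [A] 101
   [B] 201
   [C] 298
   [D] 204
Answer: B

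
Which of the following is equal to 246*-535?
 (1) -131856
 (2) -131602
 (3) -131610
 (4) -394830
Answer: 3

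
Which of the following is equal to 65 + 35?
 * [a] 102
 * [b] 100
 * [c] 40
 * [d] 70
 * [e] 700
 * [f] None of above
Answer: b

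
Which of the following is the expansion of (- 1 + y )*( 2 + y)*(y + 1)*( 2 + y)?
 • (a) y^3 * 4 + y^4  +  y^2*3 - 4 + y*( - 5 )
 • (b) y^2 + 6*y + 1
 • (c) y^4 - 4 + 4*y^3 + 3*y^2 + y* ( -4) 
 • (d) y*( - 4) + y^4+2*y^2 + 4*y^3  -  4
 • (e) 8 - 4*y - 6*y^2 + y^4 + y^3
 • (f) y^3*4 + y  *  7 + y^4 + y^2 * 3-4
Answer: c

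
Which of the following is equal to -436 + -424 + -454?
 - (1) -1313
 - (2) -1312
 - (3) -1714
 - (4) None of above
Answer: 4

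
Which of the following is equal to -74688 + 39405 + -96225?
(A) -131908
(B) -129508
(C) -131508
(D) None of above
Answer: C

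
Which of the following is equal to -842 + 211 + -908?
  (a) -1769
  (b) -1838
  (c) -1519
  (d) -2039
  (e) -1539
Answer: e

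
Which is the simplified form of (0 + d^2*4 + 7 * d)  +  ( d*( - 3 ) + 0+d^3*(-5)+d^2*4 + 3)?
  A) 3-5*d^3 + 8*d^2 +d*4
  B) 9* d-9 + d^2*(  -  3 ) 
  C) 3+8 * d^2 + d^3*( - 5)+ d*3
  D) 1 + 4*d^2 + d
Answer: A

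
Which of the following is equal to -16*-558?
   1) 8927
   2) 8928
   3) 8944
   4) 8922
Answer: 2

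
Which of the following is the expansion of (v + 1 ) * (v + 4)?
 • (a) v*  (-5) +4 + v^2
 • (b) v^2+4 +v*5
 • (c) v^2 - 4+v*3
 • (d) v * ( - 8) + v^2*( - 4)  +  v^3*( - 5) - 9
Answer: b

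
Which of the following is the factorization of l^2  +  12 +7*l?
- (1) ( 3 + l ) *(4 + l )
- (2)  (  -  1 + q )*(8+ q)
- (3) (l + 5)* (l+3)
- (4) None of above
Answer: 1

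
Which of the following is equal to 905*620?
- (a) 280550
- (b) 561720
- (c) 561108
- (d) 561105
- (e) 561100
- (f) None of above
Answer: e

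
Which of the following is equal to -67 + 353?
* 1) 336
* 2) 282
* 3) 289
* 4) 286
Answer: 4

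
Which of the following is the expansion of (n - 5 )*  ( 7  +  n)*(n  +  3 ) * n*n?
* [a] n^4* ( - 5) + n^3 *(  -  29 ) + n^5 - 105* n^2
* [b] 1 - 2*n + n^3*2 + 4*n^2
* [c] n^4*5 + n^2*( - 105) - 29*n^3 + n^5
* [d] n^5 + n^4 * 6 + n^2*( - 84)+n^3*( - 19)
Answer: c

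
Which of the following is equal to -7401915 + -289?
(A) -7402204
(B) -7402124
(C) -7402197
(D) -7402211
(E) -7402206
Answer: A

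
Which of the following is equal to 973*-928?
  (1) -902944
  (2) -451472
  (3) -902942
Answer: 1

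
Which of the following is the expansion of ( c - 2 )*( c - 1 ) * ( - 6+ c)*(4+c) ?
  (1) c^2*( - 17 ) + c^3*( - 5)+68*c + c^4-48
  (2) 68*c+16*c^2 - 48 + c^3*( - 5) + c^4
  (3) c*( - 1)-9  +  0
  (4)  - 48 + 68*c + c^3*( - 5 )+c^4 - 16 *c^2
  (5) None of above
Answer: 4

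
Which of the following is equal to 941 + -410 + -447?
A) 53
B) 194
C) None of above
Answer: C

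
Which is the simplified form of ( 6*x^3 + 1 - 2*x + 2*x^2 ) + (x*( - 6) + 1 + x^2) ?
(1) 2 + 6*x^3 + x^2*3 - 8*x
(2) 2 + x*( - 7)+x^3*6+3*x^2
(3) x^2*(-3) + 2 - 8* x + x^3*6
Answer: 1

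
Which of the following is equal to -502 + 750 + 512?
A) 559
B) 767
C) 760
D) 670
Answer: C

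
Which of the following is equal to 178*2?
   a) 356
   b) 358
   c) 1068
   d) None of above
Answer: a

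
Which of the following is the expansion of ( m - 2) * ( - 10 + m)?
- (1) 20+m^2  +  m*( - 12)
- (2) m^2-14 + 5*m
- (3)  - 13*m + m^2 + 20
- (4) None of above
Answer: 1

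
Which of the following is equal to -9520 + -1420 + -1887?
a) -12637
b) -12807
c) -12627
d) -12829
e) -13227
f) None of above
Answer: f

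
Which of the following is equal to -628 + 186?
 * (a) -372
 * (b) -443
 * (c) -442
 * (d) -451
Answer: c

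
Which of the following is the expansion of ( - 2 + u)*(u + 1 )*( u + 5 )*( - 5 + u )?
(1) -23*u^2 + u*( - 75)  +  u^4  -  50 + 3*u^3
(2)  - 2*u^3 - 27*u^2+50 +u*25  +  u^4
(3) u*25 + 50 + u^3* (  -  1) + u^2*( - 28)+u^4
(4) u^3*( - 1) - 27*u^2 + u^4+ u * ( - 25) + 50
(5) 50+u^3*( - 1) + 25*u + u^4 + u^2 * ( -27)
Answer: 5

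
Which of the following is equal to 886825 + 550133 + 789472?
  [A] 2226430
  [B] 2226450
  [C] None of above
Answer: A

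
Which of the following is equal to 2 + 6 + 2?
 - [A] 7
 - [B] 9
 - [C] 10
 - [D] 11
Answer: C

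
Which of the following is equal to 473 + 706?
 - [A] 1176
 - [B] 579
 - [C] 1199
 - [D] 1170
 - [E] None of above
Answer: E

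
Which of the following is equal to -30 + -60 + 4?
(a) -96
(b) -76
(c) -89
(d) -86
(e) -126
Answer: d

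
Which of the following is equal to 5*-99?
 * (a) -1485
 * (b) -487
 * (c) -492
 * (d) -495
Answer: d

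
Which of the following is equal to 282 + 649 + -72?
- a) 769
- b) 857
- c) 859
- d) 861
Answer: c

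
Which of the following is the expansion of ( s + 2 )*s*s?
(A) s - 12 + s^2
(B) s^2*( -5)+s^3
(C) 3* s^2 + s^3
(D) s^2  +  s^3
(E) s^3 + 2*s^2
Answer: E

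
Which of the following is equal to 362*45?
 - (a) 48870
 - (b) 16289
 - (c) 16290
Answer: c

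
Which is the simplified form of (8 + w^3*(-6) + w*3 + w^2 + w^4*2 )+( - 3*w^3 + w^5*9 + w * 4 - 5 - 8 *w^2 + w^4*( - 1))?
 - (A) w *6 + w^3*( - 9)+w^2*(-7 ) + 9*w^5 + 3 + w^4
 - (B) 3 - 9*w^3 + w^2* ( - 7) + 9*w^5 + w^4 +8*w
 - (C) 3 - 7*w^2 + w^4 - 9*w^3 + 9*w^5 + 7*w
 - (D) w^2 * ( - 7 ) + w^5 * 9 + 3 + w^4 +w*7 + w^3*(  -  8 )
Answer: C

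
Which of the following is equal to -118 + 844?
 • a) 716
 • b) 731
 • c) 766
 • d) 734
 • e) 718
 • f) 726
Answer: f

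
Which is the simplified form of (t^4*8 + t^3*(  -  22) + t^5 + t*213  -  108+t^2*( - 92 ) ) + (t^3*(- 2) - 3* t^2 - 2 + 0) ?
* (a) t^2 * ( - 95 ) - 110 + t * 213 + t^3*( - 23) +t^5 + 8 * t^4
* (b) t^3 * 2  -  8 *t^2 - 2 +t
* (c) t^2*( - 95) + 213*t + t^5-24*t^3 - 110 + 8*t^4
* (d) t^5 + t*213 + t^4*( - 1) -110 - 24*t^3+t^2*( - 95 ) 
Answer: c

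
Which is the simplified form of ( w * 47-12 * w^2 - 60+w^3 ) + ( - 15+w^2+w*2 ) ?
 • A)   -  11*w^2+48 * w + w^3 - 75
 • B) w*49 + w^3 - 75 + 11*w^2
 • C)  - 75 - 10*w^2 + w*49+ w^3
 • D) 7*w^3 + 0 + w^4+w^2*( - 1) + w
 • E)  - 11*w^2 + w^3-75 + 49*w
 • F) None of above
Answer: E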